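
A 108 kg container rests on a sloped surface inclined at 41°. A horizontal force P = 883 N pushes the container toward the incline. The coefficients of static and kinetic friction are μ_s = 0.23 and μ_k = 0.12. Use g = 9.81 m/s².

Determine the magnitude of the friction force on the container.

The horizontal push has a component P sin θ into the surface, so N = m g cos θ + P sin θ = 799.6 + 579.3 = 1379 N.
Along the incline, the net driving force (taking up-slope positive) is P cos θ − m g sin θ = 666.4 − 695.1 = -28.67 N, so equilibrium requires friction f = 28.67 N (up-slope).
The limit of static friction is μ_s N = 317.1 N.
|f_req| = 28.67 ≤ 317.1 N → the container is in equilibrium; friction equals the required value.

f ≈ 28.7 N (up the incline)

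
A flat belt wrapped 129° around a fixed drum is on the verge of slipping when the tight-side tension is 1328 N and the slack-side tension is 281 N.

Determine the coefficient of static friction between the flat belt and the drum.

μ ≈ 0.69

T₂/T₁ = e^{μβ} → μ = ln(T₂/T₁)/β.
β = 129° = 2.251 rad.
μ = ln(1328/281)/2.251 = ln(4.726)/2.251 = 0.69.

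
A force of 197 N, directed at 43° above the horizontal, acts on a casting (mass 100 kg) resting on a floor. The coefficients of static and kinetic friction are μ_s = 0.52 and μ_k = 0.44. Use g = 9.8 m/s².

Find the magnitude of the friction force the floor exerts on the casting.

f ≈ 144 N

Vertical equilibrium gives N = m g − P sin α = 845.6 N.
For equilibrium, f = P cos α = 197×cos 43° = 144.1 N.
μ_s N = 0.52 × 845.6 = 439.7 N.
144.1 ≤ 439.7 N → static; friction equals the required 144 N.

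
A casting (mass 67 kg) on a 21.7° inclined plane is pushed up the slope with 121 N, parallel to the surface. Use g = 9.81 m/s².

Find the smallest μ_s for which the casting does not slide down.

μ_s,min ≈ 0.2

N = m g cos θ = 610.7 N.
Friction must make up the shortfall along the incline: f = m g sin θ − P = 243 − 121 = 122 N.
At the threshold f = μ_s N, so μ_s,min = 122/610.7 = 0.2.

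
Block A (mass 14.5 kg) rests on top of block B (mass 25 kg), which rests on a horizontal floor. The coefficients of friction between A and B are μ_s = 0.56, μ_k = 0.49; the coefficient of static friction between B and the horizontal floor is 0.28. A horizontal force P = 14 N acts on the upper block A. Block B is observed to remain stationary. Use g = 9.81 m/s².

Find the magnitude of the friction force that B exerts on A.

f ≈ 14 N

Between the blocks, N₁ = m_A g = 142.2 N.
So the A–B interface can sustain at most μ_s N₁ = 79.66 N of static friction.
P = 14 N is within that limit, so A and B move together (both at rest); the A–B friction is simply f₁ = P = 14 N.
By Newton's third law B feels 14 N forward from A. With B stationary, the floor's static friction on B balances it: f₂ = 14 N (well within μ_s(m_A+m_B)g = 108.5 N).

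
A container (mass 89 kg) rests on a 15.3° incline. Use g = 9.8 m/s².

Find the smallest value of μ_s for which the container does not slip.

At the slip threshold m g sin θ = μ_s m g cos θ, so μ_s,min = tan θ.
μ_s,min = tan 15.3° = 0.274.

μ_s,min ≈ 0.274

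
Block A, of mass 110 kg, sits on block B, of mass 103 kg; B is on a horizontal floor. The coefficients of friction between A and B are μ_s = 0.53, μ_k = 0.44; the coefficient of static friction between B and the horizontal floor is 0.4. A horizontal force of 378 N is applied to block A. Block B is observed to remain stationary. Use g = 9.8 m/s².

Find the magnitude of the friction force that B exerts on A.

The normal force B exerts on A is simply A's weight, N₁ = 1078 N.
So the A–B interface can sustain at most μ_s N₁ = 571.3 N of static friction.
P = 378 N is within that limit, so A and B move together (both at rest); the A–B friction is simply f₁ = P = 378 N.
By Newton's third law B feels 378 N forward from A. With B stationary, the floor's static friction on B balances it: f₂ = 378 N (well within μ_s(m_A+m_B)g = 835 N).

f ≈ 378 N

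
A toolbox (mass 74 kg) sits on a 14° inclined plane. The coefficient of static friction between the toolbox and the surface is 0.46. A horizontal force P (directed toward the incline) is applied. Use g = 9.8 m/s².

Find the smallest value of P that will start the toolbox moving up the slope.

At impending motion up the slope, friction acts down-slope at its limit: f = μ_s N.
Perpendicular to the incline: N = m g cos θ + P sin θ.
Along the incline: P cos θ = m g sin θ + μ_s N = m g sin θ + μ_s (m g cos θ + P sin θ).
Solving, P (cos θ − μ_s sin θ) = m g (sin θ + μ_s cos θ), so P = 74×9.8×(sin 14° + 0.46 cos 14°)/(cos 14° − 0.46 sin 14°) = 725×0.6883/0.859 = 581 N.

P ≈ 581 N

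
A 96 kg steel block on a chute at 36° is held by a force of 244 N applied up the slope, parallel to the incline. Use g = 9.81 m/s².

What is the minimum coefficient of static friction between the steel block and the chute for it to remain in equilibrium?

N = m g cos θ = 761.9 N.
Friction must make up the shortfall along the incline: f = m g sin θ − P = 553.6 − 244 = 309.6 N.
At the threshold f = μ_s N, so μ_s,min = 309.6/761.9 = 0.406.

μ_s,min ≈ 0.406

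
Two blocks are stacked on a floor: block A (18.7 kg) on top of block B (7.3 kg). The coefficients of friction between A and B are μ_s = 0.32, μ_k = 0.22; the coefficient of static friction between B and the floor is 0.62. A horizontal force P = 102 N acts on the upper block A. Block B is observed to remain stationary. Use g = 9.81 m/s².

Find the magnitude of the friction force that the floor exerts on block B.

f ≈ 40.4 N

The normal force B exerts on A is simply A's weight, N₁ = 183.4 N.
Maximum static friction on A from B: μ_s N₁ = 0.32×183.4 = 58.7 N.
Since P = 102 N > 58.7 N, A slides on B; the A–B friction is kinetic: f₁ = μ_k N₁ = 0.22×183.4 = 40.4 N.
B experiences an equal 40.4 N forward from A (third law). B is in equilibrium, so the floor supplies f₂ = 40.4 N of static friction (limit μ_s(m_A+m_B)g = 158.1 N, not exceeded).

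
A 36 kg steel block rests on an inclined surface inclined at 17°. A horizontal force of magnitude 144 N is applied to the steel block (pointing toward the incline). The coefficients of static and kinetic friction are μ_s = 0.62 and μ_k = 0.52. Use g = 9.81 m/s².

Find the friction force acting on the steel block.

f ≈ 34.5 N (down the incline)

Normal direction: N = m g cos θ + P sin θ = 379.8 N.
Parallel to the incline: P cos θ − m g sin θ = 137.7 − 103.3 = 34.45 N; the friction needed to balance this is 34.45 N acting down the slope.
The limit of static friction is μ_s N = 235.5 N.
|f_req| = 34.45 ≤ 235.5 N → the steel block is in equilibrium; friction equals the required value.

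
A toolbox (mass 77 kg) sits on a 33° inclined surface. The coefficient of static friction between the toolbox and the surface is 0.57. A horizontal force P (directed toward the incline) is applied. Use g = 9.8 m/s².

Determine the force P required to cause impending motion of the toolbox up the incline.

P ≈ 1460 N

At impending motion up the slope, friction acts down-slope at its limit: f = μ_s N.
Perpendicular to the incline: N = m g cos θ + P sin θ.
Along the incline: P cos θ = m g sin θ + μ_s N = m g sin θ + μ_s (m g cos θ + P sin θ).
Solving, P (cos θ − μ_s sin θ) = m g (sin θ + μ_s cos θ), so P = 77×9.8×(sin 33° + 0.57 cos 33°)/(cos 33° − 0.57 sin 33°) = 755×1.023/0.5282 = 1460 N.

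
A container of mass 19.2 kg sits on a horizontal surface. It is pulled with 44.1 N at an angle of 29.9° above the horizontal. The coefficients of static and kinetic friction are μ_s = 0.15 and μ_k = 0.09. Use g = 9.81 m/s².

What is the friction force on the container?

N = m g − P sin α = 188.4 − 44.1×sin 29.9° = 166.4 N.
For equilibrium, f = P cos α = 44.1×cos 29.9° = 38.23 N.
μ_s N = 0.15 × 166.4 = 24.96 N.
38.23 > 24.96 N → the container slides; f = μ_k N = 0.09×166.4 = 15 N.

f ≈ 15 N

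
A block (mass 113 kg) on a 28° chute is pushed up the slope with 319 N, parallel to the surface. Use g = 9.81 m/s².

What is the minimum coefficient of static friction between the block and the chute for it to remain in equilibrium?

μ_s,min ≈ 0.206

N = m g cos θ = 978.8 N.
Friction must make up the shortfall along the incline: f = m g sin θ − P = 520.4 − 319 = 201.4 N.
At the threshold f = μ_s N, so μ_s,min = 201.4/978.8 = 0.206.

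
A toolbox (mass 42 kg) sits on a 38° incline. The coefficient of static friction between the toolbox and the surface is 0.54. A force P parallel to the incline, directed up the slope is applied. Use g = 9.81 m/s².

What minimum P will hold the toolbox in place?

P_min ≈ 78.3 N

The toolbox tends to slide down (tan θ > μ_s), so at the point of impending slip friction acts up-slope at its limit: f = μ_s N.
P is parallel to the surface, so N = m g cos θ = 325 N.
Along the incline: P + μ_s N = m g sin θ, so P = 254 − 0.54×325 = 78.3 N.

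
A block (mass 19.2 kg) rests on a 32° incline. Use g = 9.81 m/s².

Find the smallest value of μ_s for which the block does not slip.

μ_s,min ≈ 0.625

At the slip threshold m g sin θ = μ_s m g cos θ, so μ_s,min = tan θ.
μ_s,min = tan 32° = 0.625.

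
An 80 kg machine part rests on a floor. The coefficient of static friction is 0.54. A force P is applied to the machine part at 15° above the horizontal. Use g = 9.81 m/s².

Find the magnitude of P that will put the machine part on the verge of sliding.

P ≈ 383 N

N = m g − P sin α (the pull lifts the machine part).
At impending slip, P cos α = μ_s N = μ_s (m g − P sin α).
Solving: P (cos α + μ_s sin α) = μ_s m g → P = 0.54×785/(cos 15° + 0.54 sin 15°) = 424/1.106 = 383 N.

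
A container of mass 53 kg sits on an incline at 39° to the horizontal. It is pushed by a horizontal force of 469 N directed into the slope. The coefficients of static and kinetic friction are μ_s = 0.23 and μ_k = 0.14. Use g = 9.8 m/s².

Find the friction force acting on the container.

f ≈ 37.6 N (down the incline)

The horizontal push has a component P sin θ into the surface, so N = m g cos θ + P sin θ = 403.6 + 295.2 = 698.8 N.
Parallel to the incline: P cos θ − m g sin θ = 364.5 − 326.9 = 37.61 N; the friction needed to balance this is 37.61 N acting down the slope.
The limit of static friction is μ_s N = 160.7 N.
|f_req| = 37.61 ≤ 160.7 N → the container is in equilibrium; friction equals the required value.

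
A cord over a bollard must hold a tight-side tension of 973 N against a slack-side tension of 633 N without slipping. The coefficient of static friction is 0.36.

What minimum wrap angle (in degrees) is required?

β_min ≈ 68.4°

T₂/T₁ = e^{μβ} → β = ln(T₂/T₁)/μ.
β = ln(973/633)/0.36 = 0.4299/0.36 = 1.194 rad.
In degrees: β = 1.194 × 180/π = 68.4°.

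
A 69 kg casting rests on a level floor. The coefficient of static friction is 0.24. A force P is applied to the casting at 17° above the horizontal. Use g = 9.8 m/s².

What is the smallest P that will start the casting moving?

N = m g − P sin α (the pull lifts the casting).
At impending slip, P cos α = μ_s N = μ_s (m g − P sin α).
Solving: P (cos α + μ_s sin α) = μ_s m g → P = 0.24×676/(cos 17° + 0.24 sin 17°) = 162/1.026 = 158 N.

P ≈ 158 N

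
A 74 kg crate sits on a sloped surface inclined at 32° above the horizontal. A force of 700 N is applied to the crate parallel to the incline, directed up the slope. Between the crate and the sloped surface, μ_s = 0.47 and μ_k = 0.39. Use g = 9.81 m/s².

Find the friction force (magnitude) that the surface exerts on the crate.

The normal reaction is N = m g cos θ = 615.6 N.
The friction needed for equilibrium is m g sin θ − P = 384.7 − 700 = -315.3 N, measured positive up-slope.
Static friction can supply at most μ_s N = 289.3 N.
Since |-315.3| > 289.3 N, static friction cannot hold it; the crate slides up the incline and kinetic friction applies: f = μ_k N = 0.39 × 615.6 = 240 N.

f ≈ 240 N (down the incline)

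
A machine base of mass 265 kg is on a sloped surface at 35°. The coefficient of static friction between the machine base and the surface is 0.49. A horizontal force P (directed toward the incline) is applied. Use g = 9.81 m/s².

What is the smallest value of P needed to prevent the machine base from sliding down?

The machine base tends to slide down (tan θ > μ_s), so at the point of impending slip friction acts up-slope at its limit: f = μ_s N.
Perpendicular to the incline: N = m g cos θ + P sin θ.
Along the incline: P cos θ + μ_s N = m g sin θ, i.e. P cos θ + μ_s (m g cos θ + P sin θ) = m g sin θ.
Solving, P (cos θ + μ_s sin θ) = m g (sin θ − μ_s cos θ), so P = 2600×0.1722/1.1 = 407 N.

P_min ≈ 407 N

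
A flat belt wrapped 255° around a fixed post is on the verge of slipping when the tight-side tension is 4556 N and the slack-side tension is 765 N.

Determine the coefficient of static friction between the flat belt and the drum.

T₂/T₁ = e^{μβ} → μ = ln(T₂/T₁)/β.
β = 255° = 4.451 rad.
μ = ln(4556/765)/4.451 = ln(5.956)/4.451 = 0.401.

μ ≈ 0.401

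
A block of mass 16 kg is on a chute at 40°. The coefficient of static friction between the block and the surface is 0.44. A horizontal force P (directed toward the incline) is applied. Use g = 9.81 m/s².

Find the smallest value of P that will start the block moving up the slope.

At impending motion up the slope, friction acts down-slope at its limit: f = μ_s N.
Perpendicular to the incline: N = m g cos θ + P sin θ.
Along the incline: P cos θ = m g sin θ + μ_s N = m g sin θ + μ_s (m g cos θ + P sin θ).
Solving, P (cos θ − μ_s sin θ) = m g (sin θ + μ_s cos θ), so P = 16×9.81×(sin 40° + 0.44 cos 40°)/(cos 40° − 0.44 sin 40°) = 157×0.9798/0.4832 = 318 N.

P ≈ 318 N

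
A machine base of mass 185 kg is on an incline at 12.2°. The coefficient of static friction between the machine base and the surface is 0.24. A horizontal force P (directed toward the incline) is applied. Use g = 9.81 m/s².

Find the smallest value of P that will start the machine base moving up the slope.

At impending motion up the slope, friction acts down-slope at its limit: f = μ_s N.
Perpendicular to the incline: N = m g cos θ + P sin θ.
Along the incline: P cos θ = m g sin θ + μ_s N = m g sin θ + μ_s (m g cos θ + P sin θ).
Solving, P (cos θ − μ_s sin θ) = m g (sin θ + μ_s cos θ), so P = 185×9.81×(sin 12.2° + 0.24 cos 12.2°)/(cos 12.2° − 0.24 sin 12.2°) = 1810×0.4459/0.9267 = 873 N.

P ≈ 873 N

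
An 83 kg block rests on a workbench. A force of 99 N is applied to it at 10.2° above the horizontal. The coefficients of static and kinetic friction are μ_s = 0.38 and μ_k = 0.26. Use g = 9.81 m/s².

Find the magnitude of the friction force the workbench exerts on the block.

f ≈ 97.4 N

The vertical component of P reduces the normal force: N = m g − P sin α = 814.2 − 17.53 = 796.7 N.
The horizontal driving force is P cos α = 97.44 N, so equilibrium needs friction f = 97.44 N.
μ_s N = 0.38 × 796.7 = 302.7 N.
97.44 ≤ 302.7 N → static; friction equals the required 97.4 N.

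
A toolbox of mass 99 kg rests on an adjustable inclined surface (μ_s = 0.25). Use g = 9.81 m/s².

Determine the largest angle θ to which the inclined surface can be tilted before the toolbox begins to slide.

θ_max ≈ 14°

At the slip threshold, m g sin θ = μ_s · m g cos θ, so tan θ = μ_s.
θ_max = arctan(0.25) = 14°.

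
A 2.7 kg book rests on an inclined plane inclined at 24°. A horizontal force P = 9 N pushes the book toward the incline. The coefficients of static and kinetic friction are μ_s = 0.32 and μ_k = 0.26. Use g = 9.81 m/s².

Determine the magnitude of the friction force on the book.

f ≈ 2.55 N (up the incline)

The horizontal push has a component P sin θ into the surface, so N = m g cos θ + P sin θ = 24.2 + 3.661 = 27.86 N.
Parallel to the incline: P cos θ − m g sin θ = 8.222 − 10.77 = -2.551 N; the friction needed to balance this is 2.551 N acting up the slope.
The limit of static friction is μ_s N = 8.914 N.
Since 2.551 N is within the 8.914 N limit, the book stays put and friction is exactly 2.55 N.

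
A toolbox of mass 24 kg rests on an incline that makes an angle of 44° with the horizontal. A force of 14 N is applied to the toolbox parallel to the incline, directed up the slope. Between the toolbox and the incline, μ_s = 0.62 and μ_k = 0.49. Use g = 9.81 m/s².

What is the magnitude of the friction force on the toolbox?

Normal force: N = m g cos θ = 24 × 9.81 × cos 44° = 169.4 N.
The friction needed for equilibrium is m g sin θ − P = 163.6 − 14 = 149.6 N, measured positive up-slope.
The static-friction ceiling is μ_s N = 0.62 × 169.4 = 105 N.
|149.6| exceeds 105 N, so the toolbox slips down-slope; friction is kinetic, f = μ_k N = 0.49×169.4 = 83 N.

f ≈ 83 N (up the incline)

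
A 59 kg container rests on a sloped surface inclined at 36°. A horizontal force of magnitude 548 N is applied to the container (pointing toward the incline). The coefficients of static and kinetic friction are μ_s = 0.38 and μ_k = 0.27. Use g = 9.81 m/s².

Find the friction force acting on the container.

Resolve perpendicular to the incline: N = m g cos θ + P sin θ = 59×9.81×cos 36° + 548×sin 36° = 790.4 N.
Along the incline, the net driving force (taking up-slope positive) is P cos θ − m g sin θ = 443.3 − 340.2 = 103.1 N, so equilibrium requires friction f = -103.1 N (down-slope).
The limit of static friction is μ_s N = 300.3 N.
|f_req| = 103.1 ≤ 300.3 N → the container is in equilibrium; friction equals the required value.

f ≈ 103 N (down the incline)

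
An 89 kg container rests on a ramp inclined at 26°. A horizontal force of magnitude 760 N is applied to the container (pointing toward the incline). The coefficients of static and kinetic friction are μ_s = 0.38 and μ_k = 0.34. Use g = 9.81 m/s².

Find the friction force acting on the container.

Normal direction: N = m g cos θ + P sin θ = 1118 N.
Parallel to the incline: P cos θ − m g sin θ = 683.1 − 382.7 = 300.3 N; the friction needed to balance this is 300.3 N acting down the slope.
Maximum static friction: μ_s N = 0.38 × 1118 = 424.8 N.
Since 300.3 N is within the 424.8 N limit, the container stays put and friction is exactly 300 N.

f ≈ 300 N (down the incline)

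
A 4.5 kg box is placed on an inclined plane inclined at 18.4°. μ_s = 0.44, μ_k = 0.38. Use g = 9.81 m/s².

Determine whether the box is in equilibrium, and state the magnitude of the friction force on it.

f ≈ 13.9 N

N = m g cos θ = 41.9 N.
Down-slope weight component: m g sin θ = 13.9 N.
μ_s N = 18.4 N.
13.9 ≤ 18.4 N, so it stays put; friction = 13.9 N.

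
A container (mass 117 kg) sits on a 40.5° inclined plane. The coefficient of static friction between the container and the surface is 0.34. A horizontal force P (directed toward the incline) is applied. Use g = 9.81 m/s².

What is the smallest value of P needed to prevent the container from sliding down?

The container tends to slide down (tan θ > μ_s), so at the point of impending slip friction acts up-slope at its limit: f = μ_s N.
Perpendicular to the incline: N = m g cos θ + P sin θ.
Along the incline: P cos θ + μ_s N = m g sin θ, i.e. P cos θ + μ_s (m g cos θ + P sin θ) = m g sin θ.
Solving, P (cos θ + μ_s sin θ) = m g (sin θ − μ_s cos θ), so P = 1150×0.3909/0.9812 = 457 N.

P_min ≈ 457 N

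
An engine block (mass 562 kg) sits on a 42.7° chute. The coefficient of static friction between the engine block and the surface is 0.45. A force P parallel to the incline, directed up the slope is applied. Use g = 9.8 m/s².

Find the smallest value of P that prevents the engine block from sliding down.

P_min ≈ 1910 N

The engine block tends to slide down (tan θ > μ_s), so at the point of impending slip friction acts up-slope at its limit: f = μ_s N.
P is parallel to the surface, so N = m g cos θ = 4050 N.
Along the incline: P + μ_s N = m g sin θ, so P = 3740 − 0.45×4050 = 1910 N.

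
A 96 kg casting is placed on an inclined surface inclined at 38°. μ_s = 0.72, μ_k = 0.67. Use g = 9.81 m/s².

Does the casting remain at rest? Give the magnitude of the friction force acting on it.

N = m g cos θ = 742 N.
Down-slope weight component: m g sin θ = 580 N.
μ_s N = 534 N.
580 > 534 N, so it slides; kinetic friction f = μ_k N = 0.67×742 = 497 N.

f ≈ 497 N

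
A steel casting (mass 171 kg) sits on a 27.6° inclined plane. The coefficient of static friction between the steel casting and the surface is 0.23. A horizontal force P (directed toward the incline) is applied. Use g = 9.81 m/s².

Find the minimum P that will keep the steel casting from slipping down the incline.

The steel casting tends to slide down (tan θ > μ_s), so at the point of impending slip friction acts up-slope at its limit: f = μ_s N.
Perpendicular to the incline: N = m g cos θ + P sin θ.
Along the incline: P cos θ + μ_s N = m g sin θ, i.e. P cos θ + μ_s (m g cos θ + P sin θ) = m g sin θ.
Solving, P (cos θ + μ_s sin θ) = m g (sin θ − μ_s cos θ), so P = 1680×0.2595/0.9928 = 438 N.

P_min ≈ 438 N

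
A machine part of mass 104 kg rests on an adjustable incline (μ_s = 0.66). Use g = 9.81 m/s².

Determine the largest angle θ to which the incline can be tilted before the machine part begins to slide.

At the slip threshold, m g sin θ = μ_s · m g cos θ, so tan θ = μ_s.
θ_max = arctan(0.66) = 33.4°.

θ_max ≈ 33.4°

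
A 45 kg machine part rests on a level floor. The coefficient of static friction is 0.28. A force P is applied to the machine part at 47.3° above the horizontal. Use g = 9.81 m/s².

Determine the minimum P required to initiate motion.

P ≈ 140 N

N = m g − P sin α (the pull lifts the machine part).
At impending slip, P cos α = μ_s N = μ_s (m g − P sin α).
Solving: P (cos α + μ_s sin α) = μ_s m g → P = 0.28×441/(cos 47.3° + 0.28 sin 47.3°) = 124/0.8839 = 140 N.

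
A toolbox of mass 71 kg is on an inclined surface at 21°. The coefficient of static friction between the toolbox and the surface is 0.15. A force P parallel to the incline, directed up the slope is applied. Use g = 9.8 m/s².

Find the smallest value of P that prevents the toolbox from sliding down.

The toolbox tends to slide down (tan θ > μ_s), so at the point of impending slip friction acts up-slope at its limit: f = μ_s N.
P is parallel to the surface, so N = m g cos θ = 650 N.
Along the incline: P + μ_s N = m g sin θ, so P = 249 − 0.15×650 = 152 N.

P_min ≈ 152 N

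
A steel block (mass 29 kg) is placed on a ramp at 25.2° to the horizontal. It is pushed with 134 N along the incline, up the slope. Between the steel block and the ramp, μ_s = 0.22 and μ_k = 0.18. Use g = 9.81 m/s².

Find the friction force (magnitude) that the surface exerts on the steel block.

Perpendicular to the surface, N = m g cos θ = 29·9.81·cos 25.2° = 257.4 N.
The friction needed for equilibrium is m g sin θ − P = 121.1 − 134 = -12.87 N, measured positive up-slope.
Static friction can supply at most μ_s N = 56.63 N.
Since |-12.87| ≤ 56.63 N, the steel block remains in static equilibrium and friction takes exactly the required value.

f ≈ 12.9 N (down the incline)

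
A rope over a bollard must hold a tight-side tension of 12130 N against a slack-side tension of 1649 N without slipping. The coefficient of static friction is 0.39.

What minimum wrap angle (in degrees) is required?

T₂/T₁ = e^{μβ} → β = ln(T₂/T₁)/μ.
β = ln(12130/1649)/0.39 = 1.996/0.39 = 5.117 rad.
In degrees: β = 5.117 × 180/π = 293°.

β_min ≈ 293°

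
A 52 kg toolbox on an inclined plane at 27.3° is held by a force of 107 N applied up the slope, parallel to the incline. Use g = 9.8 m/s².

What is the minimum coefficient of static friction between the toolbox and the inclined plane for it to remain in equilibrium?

N = m g cos θ = 452.8 N.
Friction must make up the shortfall along the incline: f = m g sin θ − P = 233.7 − 107 = 126.7 N.
At the threshold f = μ_s N, so μ_s,min = 126.7/452.8 = 0.28.

μ_s,min ≈ 0.28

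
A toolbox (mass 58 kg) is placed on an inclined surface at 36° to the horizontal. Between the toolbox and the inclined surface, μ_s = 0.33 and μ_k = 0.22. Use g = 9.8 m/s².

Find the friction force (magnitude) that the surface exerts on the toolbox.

Normal force: N = m g cos θ = 58 × 9.8 × cos 36° = 459.8 N.
For equilibrium along the incline, friction must balance the weight component: f = m g sin θ = 334.1 N up the slope.
Maximum static friction available: μ_s N = 0.33 × 459.8 = 151.7 N.
Since |334.1| > 151.7 N, static friction cannot hold it; the toolbox slides down the incline and kinetic friction applies: f = μ_k N = 0.22 × 459.8 = 101 N.

f ≈ 101 N (up the incline)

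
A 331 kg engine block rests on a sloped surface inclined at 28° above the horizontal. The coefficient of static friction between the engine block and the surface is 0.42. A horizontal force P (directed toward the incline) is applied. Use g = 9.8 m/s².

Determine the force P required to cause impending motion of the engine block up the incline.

P ≈ 3970 N

At impending motion up the slope, friction acts down-slope at its limit: f = μ_s N.
Perpendicular to the incline: N = m g cos θ + P sin θ.
Along the incline: P cos θ = m g sin θ + μ_s N = m g sin θ + μ_s (m g cos θ + P sin θ).
Solving, P (cos θ − μ_s sin θ) = m g (sin θ + μ_s cos θ), so P = 331×9.8×(sin 28° + 0.42 cos 28°)/(cos 28° − 0.42 sin 28°) = 3240×0.8403/0.6858 = 3970 N.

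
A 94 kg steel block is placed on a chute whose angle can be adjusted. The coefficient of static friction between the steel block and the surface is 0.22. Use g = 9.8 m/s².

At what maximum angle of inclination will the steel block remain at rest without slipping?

θ_max ≈ 12.4°

At the slip threshold, m g sin θ = μ_s · m g cos θ, so tan θ = μ_s.
θ_max = arctan(0.22) = 12.4°.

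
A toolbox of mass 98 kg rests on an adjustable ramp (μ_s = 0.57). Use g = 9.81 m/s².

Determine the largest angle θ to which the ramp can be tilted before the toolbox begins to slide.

At the slip threshold, m g sin θ = μ_s · m g cos θ, so tan θ = μ_s.
θ_max = arctan(0.57) = 29.7°.

θ_max ≈ 29.7°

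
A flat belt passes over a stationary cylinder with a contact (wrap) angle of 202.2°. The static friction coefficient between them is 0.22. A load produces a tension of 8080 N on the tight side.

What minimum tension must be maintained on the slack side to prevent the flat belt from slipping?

T_min ≈ 3720 N

Capstan equation at impending slip: T_tight/T_slack = e^{μβ}.
β = 202.2° = 3.529 rad; e^{μβ} = e^{0.22×3.529} = 2.174.
T_slack = T_tight / e^{μβ} = 8080 / 2.174 = 3720 N.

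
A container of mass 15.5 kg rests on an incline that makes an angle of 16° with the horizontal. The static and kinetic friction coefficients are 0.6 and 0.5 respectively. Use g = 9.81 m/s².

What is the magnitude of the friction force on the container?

f ≈ 41.9 N (up the incline)

The normal reaction is N = m g cos θ = 146.2 N.
For equilibrium along the incline, friction must balance the weight component: f = m g sin θ = 41.91 N up the slope.
Maximum static friction available: μ_s N = 0.6 × 146.2 = 87.7 N.
Since |41.91| ≤ 87.7 N, no slip — friction simply equals what equilibrium demands.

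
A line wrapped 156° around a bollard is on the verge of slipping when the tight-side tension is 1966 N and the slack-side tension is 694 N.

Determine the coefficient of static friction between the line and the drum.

μ ≈ 0.382

T₂/T₁ = e^{μβ} → μ = ln(T₂/T₁)/β.
β = 156° = 2.723 rad.
μ = ln(1966/694)/2.723 = ln(2.833)/2.723 = 0.382.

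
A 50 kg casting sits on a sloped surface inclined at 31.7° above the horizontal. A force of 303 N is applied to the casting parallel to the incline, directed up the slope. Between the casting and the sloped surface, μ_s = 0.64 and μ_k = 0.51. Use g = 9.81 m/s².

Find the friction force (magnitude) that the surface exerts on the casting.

Perpendicular to the surface, N = m g cos θ = 50·9.81·cos 31.7° = 417.3 N.
For equilibrium along the incline the friction force must supply f = m g sin θ − P = 257.7 − 303 = -45.26 N (positive meaning up-slope).
The static-friction ceiling is μ_s N = 0.64 × 417.3 = 267.1 N.
Since |-45.26| ≤ 267.1 N, static friction is sufficient; f equals the required value, not μ_s N.

f ≈ 45.3 N (down the incline)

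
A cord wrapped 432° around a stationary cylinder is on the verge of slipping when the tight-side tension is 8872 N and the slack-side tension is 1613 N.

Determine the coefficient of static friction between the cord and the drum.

T₂/T₁ = e^{μβ} → μ = ln(T₂/T₁)/β.
β = 432° = 7.54 rad.
μ = ln(8872/1613)/7.54 = ln(5.5)/7.54 = 0.226.

μ ≈ 0.226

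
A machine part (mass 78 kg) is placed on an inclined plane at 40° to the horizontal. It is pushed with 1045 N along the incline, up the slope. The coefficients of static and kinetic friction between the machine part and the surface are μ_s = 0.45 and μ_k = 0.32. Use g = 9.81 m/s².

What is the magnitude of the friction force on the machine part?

f ≈ 188 N (down the incline)

Normal force: N = m g cos θ = 78 × 9.81 × cos 40° = 586.2 N.
For equilibrium along the incline the friction force must supply f = m g sin θ − P = 491.8 − 1045 = -553.2 N (positive meaning up-slope).
The static-friction ceiling is μ_s N = 0.45 × 586.2 = 263.8 N.
Since |-553.2| > 263.8 N, static friction cannot hold it; the machine part slides up the incline and kinetic friction applies: f = μ_k N = 0.32 × 586.2 = 188 N.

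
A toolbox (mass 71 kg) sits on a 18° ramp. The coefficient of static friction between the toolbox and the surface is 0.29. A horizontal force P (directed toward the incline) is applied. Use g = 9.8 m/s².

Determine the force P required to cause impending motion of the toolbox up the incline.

At impending motion up the slope, friction acts down-slope at its limit: f = μ_s N.
Perpendicular to the incline: N = m g cos θ + P sin θ.
Along the incline: P cos θ = m g sin θ + μ_s N = m g sin θ + μ_s (m g cos θ + P sin θ).
Solving, P (cos θ − μ_s sin θ) = m g (sin θ + μ_s cos θ), so P = 71×9.8×(sin 18° + 0.29 cos 18°)/(cos 18° − 0.29 sin 18°) = 696×0.5848/0.8614 = 472 N.

P ≈ 472 N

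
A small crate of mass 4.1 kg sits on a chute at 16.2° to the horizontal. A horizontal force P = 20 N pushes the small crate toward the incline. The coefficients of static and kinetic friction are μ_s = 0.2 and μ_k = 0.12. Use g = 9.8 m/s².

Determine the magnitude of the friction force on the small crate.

Normal direction: N = m g cos θ + P sin θ = 44.16 N.
Along the incline, the net driving force (taking up-slope positive) is P cos θ − m g sin θ = 19.21 − 11.21 = 7.996 N, so equilibrium requires friction f = -7.996 N (down-slope).
The limit of static friction is μ_s N = 8.833 N.
|f_req| = 7.996 ≤ 8.833 N → the small crate is in equilibrium; friction equals the required value.

f ≈ 8 N (down the incline)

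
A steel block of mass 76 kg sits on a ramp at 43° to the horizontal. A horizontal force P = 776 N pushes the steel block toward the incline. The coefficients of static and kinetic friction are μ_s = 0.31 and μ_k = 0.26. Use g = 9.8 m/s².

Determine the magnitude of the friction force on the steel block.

f ≈ 59.6 N (down the incline)

Normal direction: N = m g cos θ + P sin θ = 1074 N.
Along the incline, the net driving force (taking up-slope positive) is P cos θ − m g sin θ = 567.5 − 508 = 59.58 N, so equilibrium requires friction f = -59.58 N (down-slope).
The limit of static friction is μ_s N = 332.9 N.
Since 59.58 N is within the 332.9 N limit, the steel block stays put and friction is exactly 59.6 N.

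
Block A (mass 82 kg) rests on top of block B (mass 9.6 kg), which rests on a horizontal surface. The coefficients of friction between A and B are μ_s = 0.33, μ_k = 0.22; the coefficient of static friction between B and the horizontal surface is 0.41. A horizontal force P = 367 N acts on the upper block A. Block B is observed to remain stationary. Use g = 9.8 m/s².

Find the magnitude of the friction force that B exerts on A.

Between the blocks, N₁ = m_A g = 803.6 N.
Maximum static friction on A from B: μ_s N₁ = 0.33×803.6 = 265.2 N.
P = 367 N exceeds that limit, so A slips over B and the interface friction becomes kinetic: f₁ = μ_k N₁ = 0.22×803.6 = 177 N.
B experiences an equal 177 N forward from A (third law). B is in equilibrium, so the floor supplies f₂ = 177 N of static friction (limit μ_s(m_A+m_B)g = 368 N, not exceeded).

f ≈ 177 N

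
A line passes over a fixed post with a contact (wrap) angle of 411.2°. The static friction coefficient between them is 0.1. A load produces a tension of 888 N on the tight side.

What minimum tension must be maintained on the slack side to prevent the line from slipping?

Capstan equation at impending slip: T_tight/T_slack = e^{μβ}.
β = 411.2° = 7.177 rad; e^{μβ} = e^{0.1×7.177} = 2.05.
T_slack = T_tight / e^{μβ} = 888 / 2.05 = 433 N.

T_min ≈ 433 N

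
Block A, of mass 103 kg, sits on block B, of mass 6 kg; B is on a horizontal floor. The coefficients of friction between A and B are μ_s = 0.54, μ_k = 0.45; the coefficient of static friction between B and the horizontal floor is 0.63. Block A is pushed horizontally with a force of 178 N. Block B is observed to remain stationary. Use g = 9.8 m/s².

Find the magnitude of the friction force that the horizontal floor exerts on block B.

Normal force at the A–B interface: N₁ = m_A g = 1009 N.
So the A–B interface can sustain at most μ_s N₁ = 545.1 N of static friction.
P = 178 N is within that limit, so A and B move together (both at rest); the A–B friction is simply f₁ = P = 178 N.
B experiences an equal 178 N forward from A (third law). B is in equilibrium, so the floor supplies f₂ = 178 N of static friction (limit μ_s(m_A+m_B)g = 673 N, not exceeded).

f ≈ 178 N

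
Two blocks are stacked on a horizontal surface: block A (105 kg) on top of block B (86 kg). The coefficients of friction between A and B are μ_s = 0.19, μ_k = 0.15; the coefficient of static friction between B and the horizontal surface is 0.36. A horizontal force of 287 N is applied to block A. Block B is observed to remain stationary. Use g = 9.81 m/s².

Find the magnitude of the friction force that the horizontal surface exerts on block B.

f ≈ 155 N

The normal force B exerts on A is simply A's weight, N₁ = 1030 N.
Maximum static friction on A from B: μ_s N₁ = 0.19×1030 = 195.7 N.
P = 287 N exceeds that limit, so A slips over B and the interface friction becomes kinetic: f₁ = μ_k N₁ = 0.15×1030 = 155 N.
B experiences an equal 155 N forward from A (third law). B is in equilibrium, so the floor supplies f₂ = 155 N of static friction (limit μ_s(m_A+m_B)g = 674.5 N, not exceeded).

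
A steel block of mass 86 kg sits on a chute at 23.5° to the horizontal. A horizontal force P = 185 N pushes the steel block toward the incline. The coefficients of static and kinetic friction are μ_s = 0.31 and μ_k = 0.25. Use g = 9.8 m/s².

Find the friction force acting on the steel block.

Normal direction: N = m g cos θ + P sin θ = 846.7 N.
Along the incline, the net driving force (taking up-slope positive) is P cos θ − m g sin θ = 169.7 − 336.1 = -166.4 N, so equilibrium requires friction f = 166.4 N (up-slope).
Maximum static friction: μ_s N = 0.31 × 846.7 = 262.5 N.
Since 166.4 N is within the 262.5 N limit, the steel block stays put and friction is exactly 166 N.

f ≈ 166 N (up the incline)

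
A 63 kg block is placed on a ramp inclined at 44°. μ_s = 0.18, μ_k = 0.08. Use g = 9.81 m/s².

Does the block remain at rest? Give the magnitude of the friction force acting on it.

N = m g cos θ = 445 N.
Down-slope weight component: m g sin θ = 429 N.
μ_s N = 80 N.
429 > 80 N, so it slides; kinetic friction f = μ_k N = 0.08×445 = 35.6 N.

f ≈ 35.6 N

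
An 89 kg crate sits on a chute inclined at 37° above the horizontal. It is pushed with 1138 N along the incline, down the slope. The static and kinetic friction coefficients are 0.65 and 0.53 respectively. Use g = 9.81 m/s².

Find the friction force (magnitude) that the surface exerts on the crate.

Perpendicular to the surface, N = m g cos θ = 89·9.81·cos 37° = 697.3 N.
For equilibrium along the incline the friction force must supply f = m g sin θ + P = 525.4 + 1138 = 1663 N (positive meaning up-slope).
Static friction can supply at most μ_s N = 453.2 N.
Since |1663| > 453.2 N, static friction cannot hold it; the crate slides down the incline and kinetic friction applies: f = μ_k N = 0.53 × 697.3 = 370 N.

f ≈ 370 N (up the incline)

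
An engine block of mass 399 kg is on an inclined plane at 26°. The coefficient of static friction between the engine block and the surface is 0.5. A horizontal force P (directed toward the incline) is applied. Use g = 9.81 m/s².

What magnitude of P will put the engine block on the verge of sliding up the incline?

P ≈ 5110 N

At impending motion up the slope, friction acts down-slope at its limit: f = μ_s N.
Perpendicular to the incline: N = m g cos θ + P sin θ.
Along the incline: P cos θ = m g sin θ + μ_s N = m g sin θ + μ_s (m g cos θ + P sin θ).
Solving, P (cos θ − μ_s sin θ) = m g (sin θ + μ_s cos θ), so P = 399×9.81×(sin 26° + 0.5 cos 26°)/(cos 26° − 0.5 sin 26°) = 3910×0.8878/0.6796 = 5110 N.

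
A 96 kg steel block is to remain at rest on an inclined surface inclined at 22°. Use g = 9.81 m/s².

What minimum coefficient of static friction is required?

μ_s,min ≈ 0.404

At the slip threshold m g sin θ = μ_s m g cos θ, so μ_s,min = tan θ.
μ_s,min = tan 22° = 0.404.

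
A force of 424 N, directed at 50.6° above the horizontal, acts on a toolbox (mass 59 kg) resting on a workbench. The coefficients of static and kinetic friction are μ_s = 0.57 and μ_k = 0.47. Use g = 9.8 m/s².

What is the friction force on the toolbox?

f ≈ 118 N

The vertical component of P reduces the normal force: N = m g − P sin α = 578.2 − 327.6 = 250.6 N.
For equilibrium, f = P cos α = 424×cos 50.6° = 269.1 N.
The static-friction limit is μ_s N = 142.8 N.
269.1 > 142.8 N → the toolbox slides; f = μ_k N = 0.47×250.6 = 118 N.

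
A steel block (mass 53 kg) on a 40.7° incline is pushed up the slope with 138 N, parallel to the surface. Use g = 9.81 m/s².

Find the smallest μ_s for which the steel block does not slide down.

N = m g cos θ = 394.2 N.
Friction must make up the shortfall along the incline: f = m g sin θ − P = 339 − 138 = 201 N.
At the threshold f = μ_s N, so μ_s,min = 201/394.2 = 0.51.

μ_s,min ≈ 0.51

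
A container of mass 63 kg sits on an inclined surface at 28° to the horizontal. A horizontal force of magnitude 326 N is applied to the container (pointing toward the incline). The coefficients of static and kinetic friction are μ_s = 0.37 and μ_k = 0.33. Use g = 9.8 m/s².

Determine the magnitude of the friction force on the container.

f ≈ 2.01 N (up the incline)

Resolve perpendicular to the incline: N = m g cos θ + P sin θ = 63×9.8×cos 28° + 326×sin 28° = 698.2 N.
Along the incline, the net driving force (taking up-slope positive) is P cos θ − m g sin θ = 287.8 − 289.9 = -2.011 N, so equilibrium requires friction f = 2.011 N (up-slope).
Maximum static friction: μ_s N = 0.37 × 698.2 = 258.3 N.
Since 2.011 N is within the 258.3 N limit, the container stays put and friction is exactly 2.01 N.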